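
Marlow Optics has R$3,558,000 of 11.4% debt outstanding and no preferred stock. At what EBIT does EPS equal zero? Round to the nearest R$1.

R$405,612

Annual interest = 11.4% × R$3,558,000 = R$405,612.00.
Without preferred stock the financial break-even is simply EBIT = interest = R$405,612.00.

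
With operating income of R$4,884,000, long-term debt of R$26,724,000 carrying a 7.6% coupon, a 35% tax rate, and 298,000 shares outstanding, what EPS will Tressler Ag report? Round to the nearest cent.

R$6.22

Interest = R$2,031,024.00, so EBT = R$4,884,000 − R$2,031,024.00 = R$2,852,976.00.
After tax at 35%: net income = R$2,852,976.00 × 0.65 = R$1,854,434.40.
EPS = R$1,854,434.40 ÷ 298,000 = R$6.22.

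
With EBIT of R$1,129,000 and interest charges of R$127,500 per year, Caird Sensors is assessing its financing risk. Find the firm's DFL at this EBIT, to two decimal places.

1.13

Annual interest charges come to R$127,500.00.
DFL = EBIT ÷ (EBIT − I) = R$1,129,000 ÷ (R$1,129,000 − R$127,500.00) = R$1,129,000 ÷ R$1,001,500.00 = 1.1273.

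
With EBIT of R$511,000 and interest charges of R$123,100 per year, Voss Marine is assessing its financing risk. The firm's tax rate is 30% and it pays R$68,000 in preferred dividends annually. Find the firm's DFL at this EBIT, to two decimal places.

Annual interest charges come to R$123,100.00.
Preferred dividends grossed up pre-tax: R$68,000 / (1 − 0.30) = R$97,142.86.
DFL = EBIT ÷ [EBIT − I − D_p/(1−t)] = R$511,000 ÷ [R$511,000 − R$123,100.00 − R$97,142.86] = R$511,000 ÷ R$290,757.14 = 1.7575.

1.76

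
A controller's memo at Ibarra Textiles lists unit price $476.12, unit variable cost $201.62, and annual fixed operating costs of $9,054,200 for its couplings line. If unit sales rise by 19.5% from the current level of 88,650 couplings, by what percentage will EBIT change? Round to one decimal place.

+31.1%

Contribution at this volume is 88,650 × $274.50 = $24,334,425.00.
Subtracting fixed costs: EBIT = $24,334,425.00 − $9,054,200 = $15,280,225.00.
Degree of operating leverage = $24,334,425.00 / $15,280,225.00 = 1.5925.
%ΔEBIT = DOL × %ΔSales = 1.5925 × +19.5% = +31.1%.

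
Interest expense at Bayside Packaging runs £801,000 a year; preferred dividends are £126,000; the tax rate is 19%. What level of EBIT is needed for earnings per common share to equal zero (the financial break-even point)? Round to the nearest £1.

£956,556

Grossing the preferred dividend up to pre-tax terms: £126,000 / (1 − 0.19) = £155,555.56.
EPS = 0 when EBIT covers interest plus the pre-tax preferred burden: £801,000 + £155,555.56 = £956,555.56.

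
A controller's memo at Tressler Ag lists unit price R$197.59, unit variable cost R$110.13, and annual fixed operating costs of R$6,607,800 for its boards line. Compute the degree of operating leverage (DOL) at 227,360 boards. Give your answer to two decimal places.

1.50

At 227,360 units, contribution = 227,360 × R$87.46 = R$19,884,905.60.
Operating income = contribution − fixed costs = R$19,884,905.60 − R$6,607,800 = R$13,277,105.60.
Degree of operating leverage = R$19,884,905.60 / R$13,277,105.60 = 1.4977.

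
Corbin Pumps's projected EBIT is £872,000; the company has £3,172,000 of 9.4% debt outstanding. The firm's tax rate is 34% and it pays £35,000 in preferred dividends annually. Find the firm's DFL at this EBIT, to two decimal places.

1.67

Annual interest charges come to £298,168.00.
Preferred dividends grossed up pre-tax: £35,000 / (1 − 0.34) = £53,030.30.
DFL = EBIT ÷ [EBIT − I − D_p/(1−t)] = £872,000 ÷ [£872,000 − £298,168.00 − £53,030.30] = £872,000 ÷ £520,801.70 = 1.6743.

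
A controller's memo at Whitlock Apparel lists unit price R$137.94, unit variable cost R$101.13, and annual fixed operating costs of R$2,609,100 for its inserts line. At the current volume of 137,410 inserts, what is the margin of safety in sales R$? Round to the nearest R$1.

R$9,177,121

Unit CM = price − variable cost = R$137.94 − R$101.13 = R$36.81. Break-even units = R$2,609,100 ÷ R$36.81 = 70,880.20; break-even revenue = 70,880.20 × R$137.94 = R$9,777,214.18.
Current sales = 137,410 × R$137.94 = R$18,954,335.40.
Margin of safety = R$18,954,335.40 − R$9,777,214.18 = R$9,177,121.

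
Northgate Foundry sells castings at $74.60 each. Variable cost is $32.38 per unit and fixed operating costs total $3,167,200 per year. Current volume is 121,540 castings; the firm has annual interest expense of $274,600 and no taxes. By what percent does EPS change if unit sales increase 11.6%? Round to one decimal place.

+35.2%

At 121,540 units, contribution = 121,540 × $42.22 = $5,131,418.80.
Operating income = contribution − fixed costs = $5,131,418.80 − $3,167,200 = $1,964,218.80.
Interest = $274,600.00, so EBIT − I = $1,689,618.80.
DCL = total CM / (EBIT − I) = $5,131,418.80 / $1,689,618.80 = 3.0370.
%ΔEPS = DCL × %ΔSales = 3.0370 × +11.6% = +35.2%.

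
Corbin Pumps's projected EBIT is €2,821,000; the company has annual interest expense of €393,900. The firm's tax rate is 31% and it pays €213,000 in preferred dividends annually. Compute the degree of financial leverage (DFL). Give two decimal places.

Annual interest charges come to €393,900.00.
Pre-tax preferred-dividend burden = €213,000 ÷ (1 − 0.31) = €308,695.65.
DFL = EBIT ÷ [EBIT − I − D_p/(1−t)] = €2,821,000 ÷ [€2,821,000 − €393,900.00 − €308,695.65] = €2,821,000 ÷ €2,118,404.35 = 1.3317.

1.33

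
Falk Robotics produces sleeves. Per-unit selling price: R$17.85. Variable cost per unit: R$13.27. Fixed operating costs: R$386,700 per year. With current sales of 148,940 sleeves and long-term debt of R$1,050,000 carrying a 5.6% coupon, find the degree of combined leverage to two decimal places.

At 148,940 units, contribution = 148,940 × R$4.58 = R$682,145.20.
EBIT = R$682,145.20 − R$386,700 = R$295,445.20. Interest = R$58,800.00.
DOL = R$682,145.20 ÷ R$295,445.20 = 2.3089; DFL = R$295,445.20 ÷ R$236,645.20 = 1.2485.
DCL = DOL × DFL = 2.3089 × 1.2485 = 2.8827.

2.88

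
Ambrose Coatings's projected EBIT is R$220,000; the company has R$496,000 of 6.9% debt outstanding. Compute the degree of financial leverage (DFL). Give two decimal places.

1.18

Interest = R$34,224.00.
DFL = EBIT ÷ (EBIT − I) = R$220,000 ÷ (R$220,000 − R$34,224.00) = R$220,000 ÷ R$185,776.00 = 1.1842.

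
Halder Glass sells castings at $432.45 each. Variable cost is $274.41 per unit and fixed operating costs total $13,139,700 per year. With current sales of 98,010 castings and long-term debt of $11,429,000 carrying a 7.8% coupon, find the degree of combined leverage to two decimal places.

10.62

At 98,010 units, contribution = 98,010 × $158.04 = $15,489,500.40.
Subtracting fixed costs: EBIT = $15,489,500.40 − $13,139,700 = $2,349,800.40. Interest = $891,462.00.
DOL = $15,489,500.40 ÷ $2,349,800.40 = 6.5918; DFL = $2,349,800.40 ÷ $1,458,338.40 = 1.6113.
Combined leverage = 6.5918 × 1.6113 = 10.6214.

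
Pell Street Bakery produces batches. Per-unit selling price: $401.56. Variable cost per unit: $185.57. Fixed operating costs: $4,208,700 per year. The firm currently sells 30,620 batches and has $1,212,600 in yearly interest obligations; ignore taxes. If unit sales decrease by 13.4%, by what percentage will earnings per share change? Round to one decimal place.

At 30,620 units, contribution = 30,620 × $215.99 = $6,613,613.80.
EBIT = $6,613,613.80 − $4,208,700 = $2,404,913.80.
Interest = $1,212,600.00, so EBIT − I = $1,192,313.80.
DCL = total CM / (EBIT − I) = $6,613,613.80 / $1,192,313.80 = 5.5469.
EPS therefore changes by 5.5469 × (-13.4%) = -74.3%.

-74.3%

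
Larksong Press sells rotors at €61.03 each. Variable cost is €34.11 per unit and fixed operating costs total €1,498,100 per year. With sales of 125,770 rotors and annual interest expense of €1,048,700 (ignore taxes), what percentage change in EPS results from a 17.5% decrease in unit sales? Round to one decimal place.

Contribution at this volume is 125,770 × €26.92 = €3,385,728.40.
Subtracting fixed costs: EBIT = €3,385,728.40 − €1,498,100 = €1,887,628.40.
After interest of €1,048,700.00, pre-tax earnings = €838,928.40.
DCL = total CM / (EBIT − I) = €3,385,728.40 / €838,928.40 = 4.0358.
EPS therefore changes by 4.0358 × (-17.5%) = -70.6%.

-70.6%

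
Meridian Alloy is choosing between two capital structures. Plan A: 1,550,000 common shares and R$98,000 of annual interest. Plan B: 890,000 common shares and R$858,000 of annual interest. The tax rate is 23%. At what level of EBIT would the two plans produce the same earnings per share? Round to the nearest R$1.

R$1,882,848

At indifference, (EBIT − 98,000)(1 − t)/1,550,000 = (EBIT − 858,000)(1 − t)/890,000.
The (1 − t) factor cancels: (EBIT − 98,000) × 890,000 = (EBIT − 858,000) × 1,550,000.
Solving, EBIT = (858,000·1,550,000 − 98,000·890,000) / (1,550,000 − 890,000) = 1,242,680,000,000 / 660,000 = 1,882,848.48.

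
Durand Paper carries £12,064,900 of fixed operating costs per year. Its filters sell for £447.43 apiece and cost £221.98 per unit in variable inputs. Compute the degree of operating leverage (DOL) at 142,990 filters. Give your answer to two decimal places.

At 142,990 units, contribution = 142,990 × £225.45 = £32,237,095.50.
Subtracting fixed costs: EBIT = £32,237,095.50 − £12,064,900 = £20,172,195.50.
So DOL = total CM / EBIT = £32,237,095.50 / £20,172,195.50 = 1.5981.

1.60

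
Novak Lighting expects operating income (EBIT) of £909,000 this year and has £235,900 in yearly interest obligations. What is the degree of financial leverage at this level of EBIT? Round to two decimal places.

1.35

Annual interest charges come to £235,900.00.
DFL = EBIT ÷ (EBIT − I) = £909,000 ÷ (£909,000 − £235,900.00) = £909,000 ÷ £673,100.00 = 1.3505.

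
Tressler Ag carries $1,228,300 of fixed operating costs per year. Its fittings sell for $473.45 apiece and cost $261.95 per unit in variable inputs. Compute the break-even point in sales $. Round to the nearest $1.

$2,749,592

Contribution margin per unit = $473.45 − $261.95 = $211.50, a CM ratio of $211.50 ÷ $473.45 = 0.4467.
Break-even sales = FC ÷ CM ratio = $1,228,300 × $473.45 / $211.50 = $2,749,592.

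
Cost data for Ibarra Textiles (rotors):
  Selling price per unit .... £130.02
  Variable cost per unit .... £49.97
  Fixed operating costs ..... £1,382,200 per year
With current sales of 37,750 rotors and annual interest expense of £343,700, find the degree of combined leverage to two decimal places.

2.33

Contribution at this volume is 37,750 × £80.05 = £3,021,887.50.
EBIT = £3,021,887.50 − £1,382,200 = £1,639,687.50. Interest = £343,700.00, so EBIT − I = £1,295,987.50.
Degree of total leverage = total CM / (EBIT − interest) = £3,021,887.50 / £1,295,987.50 = 2.3317.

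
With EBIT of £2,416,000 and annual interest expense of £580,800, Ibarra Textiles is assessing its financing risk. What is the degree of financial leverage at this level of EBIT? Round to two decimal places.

1.32

Interest = £580,800.00.
Degree of financial leverage = EBIT / (EBIT − interest) = £2,416,000 / £1,835,200.00 = 1.3165.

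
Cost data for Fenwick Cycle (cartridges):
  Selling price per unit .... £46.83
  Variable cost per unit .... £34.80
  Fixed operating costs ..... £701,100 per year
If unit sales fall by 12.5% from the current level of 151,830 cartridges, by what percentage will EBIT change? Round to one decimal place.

-20.3%

Total contribution margin = 151,830 × £12.03 = £1,826,514.90.
EBIT = £1,826,514.90 − £701,100 = £1,125,414.90.
So DOL = total CM / EBIT = £1,826,514.90 / £1,125,414.90 = 1.6230.
%ΔEBIT = DOL × %ΔSales = 1.6230 × -12.5% = -20.3%.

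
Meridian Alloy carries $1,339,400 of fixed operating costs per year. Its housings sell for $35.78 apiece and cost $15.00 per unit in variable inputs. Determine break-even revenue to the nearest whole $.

$2,306,243

CM per unit = $35.78 − $15.00 = $20.78; CM ratio = $20.78 / $35.78 = 0.5808.
Break-even revenue = fixed costs × price ÷ CM = $1,339,400 × $35.78 ÷ $20.78 = $2,306,243.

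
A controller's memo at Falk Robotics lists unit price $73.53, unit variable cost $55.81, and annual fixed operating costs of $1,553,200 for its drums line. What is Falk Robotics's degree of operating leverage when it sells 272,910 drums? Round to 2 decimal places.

1.47

Total contribution margin = 272,910 × $17.72 = $4,835,965.20.
Subtracting fixed costs: EBIT = $4,835,965.20 − $1,553,200 = $3,282,765.20.
So DOL = total CM / EBIT = $4,835,965.20 / $3,282,765.20 = 1.4731.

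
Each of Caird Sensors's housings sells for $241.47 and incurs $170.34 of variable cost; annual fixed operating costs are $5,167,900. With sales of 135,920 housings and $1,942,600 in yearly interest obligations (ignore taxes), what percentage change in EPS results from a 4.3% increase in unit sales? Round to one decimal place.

Total contribution margin = 135,920 × $71.13 = $9,667,989.60.
EBIT = $9,667,989.60 − $5,167,900 = $4,500,089.60.
Interest = $1,942,600.00, so EBIT − I = $2,557,489.60.
Degree of combined leverage = contribution ÷ (EBIT − I) = $9,667,989.60 ÷ $2,557,489.60 = 3.7803.
EPS therefore changes by 3.7803 × (+4.3%) = +16.3%.

+16.3%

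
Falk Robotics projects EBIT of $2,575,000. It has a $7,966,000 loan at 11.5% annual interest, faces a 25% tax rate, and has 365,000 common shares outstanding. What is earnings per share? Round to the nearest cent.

$3.41

Interest = $916,090.00, so EBT = $2,575,000 − $916,090.00 = $1,658,910.00.
Net income = $1,658,910.00 × (1 − 0.25) = $1,244,182.50.
Per share: $1,244,182.50 / 365,000 shares = $3.41.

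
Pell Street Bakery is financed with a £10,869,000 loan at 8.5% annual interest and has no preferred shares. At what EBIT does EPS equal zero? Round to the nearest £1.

Annual interest = 8.5% × £10,869,000 = £923,865.00.
Without preferred stock the financial break-even is simply EBIT = interest = £923,865.00.

£923,865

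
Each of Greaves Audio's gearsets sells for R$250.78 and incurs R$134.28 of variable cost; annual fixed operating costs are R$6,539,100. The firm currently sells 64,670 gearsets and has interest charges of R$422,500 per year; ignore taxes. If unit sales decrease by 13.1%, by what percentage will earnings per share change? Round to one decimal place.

-172.4%

Contribution at this volume is 64,670 × R$116.50 = R$7,534,055.00.
EBIT = R$7,534,055.00 − R$6,539,100 = R$994,955.00.
Interest = R$422,500.00, so EBIT − I = R$572,455.00.
Degree of combined leverage = contribution ÷ (EBIT − I) = R$7,534,055.00 ÷ R$572,455.00 = 13.1610.
EPS therefore changes by 13.1610 × (-13.1%) = -172.4%.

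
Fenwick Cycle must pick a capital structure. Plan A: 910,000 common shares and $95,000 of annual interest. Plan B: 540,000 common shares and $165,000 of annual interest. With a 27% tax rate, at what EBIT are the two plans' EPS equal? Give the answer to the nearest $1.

$267,162

At indifference, (EBIT − 95,000)(1 − t)/910,000 = (EBIT − 165,000)(1 − t)/540,000.
The (1 − t) factor cancels: (EBIT − 95,000) × 540,000 = (EBIT − 165,000) × 910,000.
Solving, EBIT = (165,000·910,000 − 95,000·540,000) / (910,000 − 540,000) = 98,850,000,000 / 370,000 = 267,162.16.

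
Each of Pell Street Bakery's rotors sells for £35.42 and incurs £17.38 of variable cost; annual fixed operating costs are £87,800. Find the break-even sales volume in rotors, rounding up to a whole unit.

Each unit contributes £35.42 − £17.38 = £18.04.
Break-even volume = fixed costs ÷ CM per unit = £87,800 ÷ £18.04 = 4,866.96, so 4,867 rotors.

4,867 rotors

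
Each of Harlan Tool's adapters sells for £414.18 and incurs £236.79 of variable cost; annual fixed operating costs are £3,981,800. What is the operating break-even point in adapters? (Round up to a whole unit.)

22,447 adapters

Unit CM = price − variable cost = £414.18 − £236.79 = £177.39.
Units to break even: £3,981,800 ÷ £177.39 = 22,446.59, rounded up to 22,447.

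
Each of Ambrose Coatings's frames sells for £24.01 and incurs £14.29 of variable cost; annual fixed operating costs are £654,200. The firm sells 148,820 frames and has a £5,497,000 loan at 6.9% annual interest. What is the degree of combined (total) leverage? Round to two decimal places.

At 148,820 units, contribution = 148,820 × £9.72 = £1,446,530.40.
Operating income = contribution − fixed costs = £1,446,530.40 − £654,200 = £792,330.40. Interest = £379,293.00.
DOL = £1,446,530.40 ÷ £792,330.40 = 1.8257; DFL = £792,330.40 ÷ £413,037.40 = 1.9183.
DCL = DOL × DFL = 1.8257 × 1.9183 = 3.5022.

3.50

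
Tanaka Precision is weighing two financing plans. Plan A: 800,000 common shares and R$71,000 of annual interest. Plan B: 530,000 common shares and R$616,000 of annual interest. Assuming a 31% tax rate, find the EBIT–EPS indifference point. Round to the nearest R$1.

Set EPS_A = EPS_B: (EBIT − R$71,000)(1 − 0.31) ÷ 800,000 = (EBIT − R$616,000)(1 − 0.31) ÷ 530,000.
The (1 − t) factor cancels: (EBIT − 71,000) × 530,000 = (EBIT − 616,000) × 800,000.
EBIT × (800,000 − 530,000) = 616,000 × 800,000 − 71,000 × 530,000 = 455,170,000,000, so EBIT = 455,170,000,000 ÷ 270,000 = 1,685,814.81.

R$1,685,815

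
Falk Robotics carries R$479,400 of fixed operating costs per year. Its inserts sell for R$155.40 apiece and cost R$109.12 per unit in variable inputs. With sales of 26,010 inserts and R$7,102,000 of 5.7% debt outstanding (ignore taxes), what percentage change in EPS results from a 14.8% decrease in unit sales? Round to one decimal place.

Total contribution margin = 26,010 × R$46.28 = R$1,203,742.80.
Subtracting fixed costs: EBIT = R$1,203,742.80 − R$479,400 = R$724,342.80.
Interest = R$404,814.00, so EBIT − I = R$319,528.80.
Degree of combined leverage = contribution ÷ (EBIT − I) = R$1,203,742.80 ÷ R$319,528.80 = 3.7672.
EPS therefore changes by 3.7672 × (-14.8%) = -55.8%.

-55.8%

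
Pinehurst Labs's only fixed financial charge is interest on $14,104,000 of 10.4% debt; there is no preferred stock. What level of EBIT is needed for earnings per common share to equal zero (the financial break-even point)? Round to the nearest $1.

Annual interest = 10.4% × $14,104,000 = $1,466,816.00.
Without preferred stock the financial break-even is simply EBIT = interest = $1,466,816.00.

$1,466,816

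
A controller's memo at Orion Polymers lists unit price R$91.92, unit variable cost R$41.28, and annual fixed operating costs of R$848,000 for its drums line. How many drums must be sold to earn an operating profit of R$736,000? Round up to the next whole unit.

Contribution margin per unit = R$91.92 − R$41.28 = R$50.64.
Required volume = (fixed costs + target profit) ÷ CM = (R$848,000 + R$736,000) ÷ R$50.64 = 31,279.62, so 31,280 drums.

31,280 drums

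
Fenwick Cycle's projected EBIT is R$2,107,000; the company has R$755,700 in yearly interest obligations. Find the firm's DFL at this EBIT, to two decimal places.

1.56

Interest = R$755,700.00.
DFL = EBIT ÷ (EBIT − I) = R$2,107,000 ÷ (R$2,107,000 − R$755,700.00) = R$2,107,000 ÷ R$1,351,300.00 = 1.5592.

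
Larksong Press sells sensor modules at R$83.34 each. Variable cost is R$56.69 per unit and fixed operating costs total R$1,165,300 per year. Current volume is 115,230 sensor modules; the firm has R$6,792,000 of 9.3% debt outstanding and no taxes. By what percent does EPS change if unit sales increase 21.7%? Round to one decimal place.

+52.3%

Contribution at this volume is 115,230 × R$26.65 = R$3,070,879.50.
EBIT = R$3,070,879.50 − R$1,165,300 = R$1,905,579.50.
Interest = R$631,656.00, so EBIT − I = R$1,273,923.50.
Degree of combined leverage = contribution ÷ (EBIT − I) = R$3,070,879.50 ÷ R$1,273,923.50 = 2.4106.
%ΔEPS = DCL × %ΔSales = 2.4106 × +21.7% = +52.3%.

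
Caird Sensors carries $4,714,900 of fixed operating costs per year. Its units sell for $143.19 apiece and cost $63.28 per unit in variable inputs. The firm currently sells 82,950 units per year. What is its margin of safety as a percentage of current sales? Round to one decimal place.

Contribution margin per unit = $143.19 − $63.28 = $79.91. Break-even units = $4,714,900 ÷ $79.91 = 59,002.63; break-even revenue = 59,002.63 × $143.19 = $8,448,586.30.
Current sales = 82,950 × $143.19 = $11,877,610.50.
Margin of safety = ($11,877,610.50 − $8,448,586.30) ÷ $11,877,610.50 = 28.9%.

28.9%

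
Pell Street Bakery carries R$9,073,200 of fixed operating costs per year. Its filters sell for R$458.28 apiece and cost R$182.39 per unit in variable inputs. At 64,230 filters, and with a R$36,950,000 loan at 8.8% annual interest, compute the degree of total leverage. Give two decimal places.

3.28

Contribution at this volume is 64,230 × R$275.89 = R$17,720,414.70.
EBIT = R$17,720,414.70 − R$9,073,200 = R$8,647,214.70. Interest = R$3,251,600.00, so EBIT − I = R$5,395,614.70.
DCL = contribution ÷ (EBIT − I) = R$17,720,414.70 ÷ R$5,395,614.70 = 3.2842.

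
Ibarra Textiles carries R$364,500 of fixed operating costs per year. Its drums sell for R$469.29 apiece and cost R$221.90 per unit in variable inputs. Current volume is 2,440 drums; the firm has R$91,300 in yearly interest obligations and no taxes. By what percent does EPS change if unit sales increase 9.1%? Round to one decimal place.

Contribution at this volume is 2,440 × R$247.39 = R$603,631.60.
Subtracting fixed costs: EBIT = R$603,631.60 − R$364,500 = R$239,131.60.
After interest of R$91,300.00, pre-tax earnings = R$147,831.60.
Degree of combined leverage = contribution ÷ (EBIT − I) = R$603,631.60 ÷ R$147,831.60 = 4.0832.
EPS therefore changes by 4.0832 × (+9.1%) = +37.2%.

+37.2%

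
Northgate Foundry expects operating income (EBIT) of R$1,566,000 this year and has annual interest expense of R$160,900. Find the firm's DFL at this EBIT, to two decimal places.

Interest = R$160,900.00.
DFL = EBIT ÷ (EBIT − I) = R$1,566,000 ÷ (R$1,566,000 − R$160,900.00) = R$1,566,000 ÷ R$1,405,100.00 = 1.1145.

1.11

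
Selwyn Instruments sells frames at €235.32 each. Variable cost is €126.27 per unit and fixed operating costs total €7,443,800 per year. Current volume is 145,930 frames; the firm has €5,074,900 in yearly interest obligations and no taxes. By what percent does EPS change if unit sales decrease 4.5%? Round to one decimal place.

Total contribution margin = 145,930 × €109.05 = €15,913,666.50.
Subtracting fixed costs: EBIT = €15,913,666.50 − €7,443,800 = €8,469,866.50.
After interest of €5,074,900.00, pre-tax earnings = €3,394,966.50.
Degree of combined leverage = contribution ÷ (EBIT − I) = €15,913,666.50 ÷ €3,394,966.50 = 4.6874.
EPS therefore changes by 4.6874 × (-4.5%) = -21.1%.

-21.1%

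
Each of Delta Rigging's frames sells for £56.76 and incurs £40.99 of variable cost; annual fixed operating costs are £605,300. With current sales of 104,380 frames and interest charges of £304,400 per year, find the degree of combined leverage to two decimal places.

At 104,380 units, contribution = 104,380 × £15.77 = £1,646,072.60.
Operating income = contribution − fixed costs = £1,646,072.60 − £605,300 = £1,040,772.60. Interest = £304,400.00, so EBIT − I = £736,372.60.
Degree of total leverage = total CM / (EBIT − interest) = £1,646,072.60 / £736,372.60 = 2.2354.

2.24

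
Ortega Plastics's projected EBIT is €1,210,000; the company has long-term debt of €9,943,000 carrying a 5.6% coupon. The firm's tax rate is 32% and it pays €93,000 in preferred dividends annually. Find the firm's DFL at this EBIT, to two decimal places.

Interest = €556,808.00.
Pre-tax preferred-dividend burden = €93,000 ÷ (1 − 0.32) = €136,764.71.
DFL = EBIT ÷ [EBIT − I − D_p/(1−t)] = €1,210,000 ÷ [€1,210,000 − €556,808.00 − €136,764.71] = €1,210,000 ÷ €516,427.29 = 2.3430.

2.34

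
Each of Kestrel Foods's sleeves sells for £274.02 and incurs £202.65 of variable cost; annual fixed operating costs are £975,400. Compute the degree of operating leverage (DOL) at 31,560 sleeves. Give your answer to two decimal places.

1.76

Contribution at this volume is 31,560 × £71.37 = £2,252,437.20.
Subtracting fixed costs: EBIT = £2,252,437.20 − £975,400 = £1,277,037.20.
DOL = contribution ÷ EBIT = £2,252,437.20 ÷ £1,277,037.20 = 1.7638.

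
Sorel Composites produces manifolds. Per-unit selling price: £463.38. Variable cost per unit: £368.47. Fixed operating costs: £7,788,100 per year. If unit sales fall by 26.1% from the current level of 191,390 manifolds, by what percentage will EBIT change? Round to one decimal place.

Contribution at this volume is 191,390 × £94.91 = £18,164,824.90.
Operating income = contribution − fixed costs = £18,164,824.90 − £7,788,100 = £10,376,724.90.
Degree of operating leverage = £18,164,824.90 / £10,376,724.90 = 1.7505.
Operating income changes by 1.7505 × -26.1% = -45.7%.

-45.7%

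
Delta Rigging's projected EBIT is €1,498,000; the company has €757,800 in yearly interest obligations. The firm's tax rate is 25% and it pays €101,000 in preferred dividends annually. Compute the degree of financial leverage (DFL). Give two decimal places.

Interest = €757,800.00.
Pre-tax preferred-dividend burden = €101,000 ÷ (1 − 0.25) = €134,666.67.
DFL = EBIT ÷ [EBIT − I − D_p/(1−t)] = €1,498,000 ÷ [€1,498,000 − €757,800.00 − €134,666.67] = €1,498,000 ÷ €605,533.33 = 2.4739.

2.47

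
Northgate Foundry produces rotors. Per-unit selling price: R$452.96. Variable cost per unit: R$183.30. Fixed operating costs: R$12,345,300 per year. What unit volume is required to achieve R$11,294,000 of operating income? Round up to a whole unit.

Unit CM = price − variable cost = R$452.96 − R$183.30 = R$269.66.
Need Q such that Q × R$269.66 − R$12,345,300 = R$11,294,000, i.e. Q = R$23,639,300 / R$269.66 = 87,663.35 → 87,664.

87,664 rotors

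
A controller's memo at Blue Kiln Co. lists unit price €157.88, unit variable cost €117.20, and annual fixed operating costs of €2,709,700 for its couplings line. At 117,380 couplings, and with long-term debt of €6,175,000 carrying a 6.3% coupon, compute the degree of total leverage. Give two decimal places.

Total contribution margin = 117,380 × €40.68 = €4,775,018.40.
Subtracting fixed costs: EBIT = €4,775,018.40 − €2,709,700 = €2,065,318.40. Interest = €389,025.00, so EBIT − I = €1,676,293.40.
DCL = contribution ÷ (EBIT − I) = €4,775,018.40 ÷ €1,676,293.40 = 2.8486.

2.85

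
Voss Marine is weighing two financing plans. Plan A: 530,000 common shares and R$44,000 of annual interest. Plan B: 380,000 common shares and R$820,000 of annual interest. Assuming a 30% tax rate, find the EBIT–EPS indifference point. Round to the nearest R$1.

R$2,785,867

At indifference, (EBIT − 44,000)(1 − t)/530,000 = (EBIT − 820,000)(1 − t)/380,000.
The (1 − t) factor cancels: (EBIT − 44,000) × 380,000 = (EBIT − 820,000) × 530,000.
Solving, EBIT = (820,000·530,000 − 44,000·380,000) / (530,000 − 380,000) = 417,880,000,000 / 150,000 = 2,785,866.67.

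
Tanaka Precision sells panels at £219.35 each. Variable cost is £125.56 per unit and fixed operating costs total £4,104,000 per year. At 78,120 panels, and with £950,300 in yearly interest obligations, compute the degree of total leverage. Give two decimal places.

3.22

At 78,120 units, contribution = 78,120 × £93.79 = £7,326,874.80.
EBIT = £7,326,874.80 − £4,104,000 = £3,222,874.80. Interest = £950,300.00.
DOL = £7,326,874.80 ÷ £3,222,874.80 = 2.2734; DFL = £3,222,874.80 ÷ £2,272,574.80 = 1.4182.
DCL = DOL × DFL = 2.2734 × 1.4182 = 3.2241.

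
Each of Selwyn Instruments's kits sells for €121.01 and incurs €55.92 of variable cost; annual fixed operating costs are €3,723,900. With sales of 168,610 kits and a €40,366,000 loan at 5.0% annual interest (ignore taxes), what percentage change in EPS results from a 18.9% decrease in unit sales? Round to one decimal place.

At 168,610 units, contribution = 168,610 × €65.09 = €10,974,824.90.
EBIT = €10,974,824.90 − €3,723,900 = €7,250,924.90.
Interest = €2,018,300.00, so EBIT − I = €5,232,624.90.
Degree of combined leverage = contribution ÷ (EBIT − I) = €10,974,824.90 ÷ €5,232,624.90 = 2.0974.
EPS therefore changes by 2.0974 × (-18.9%) = -39.6%.

-39.6%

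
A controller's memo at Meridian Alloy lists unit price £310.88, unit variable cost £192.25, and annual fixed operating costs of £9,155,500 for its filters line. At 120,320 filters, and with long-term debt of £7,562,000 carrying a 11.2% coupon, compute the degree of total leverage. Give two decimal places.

3.34

At 120,320 units, contribution = 120,320 × £118.63 = £14,273,561.60.
EBIT = £14,273,561.60 − £9,155,500 = £5,118,061.60. Interest = £846,944.00, so EBIT − I = £4,271,117.60.
Degree of total leverage = total CM / (EBIT − interest) = £14,273,561.60 / £4,271,117.60 = 3.3419.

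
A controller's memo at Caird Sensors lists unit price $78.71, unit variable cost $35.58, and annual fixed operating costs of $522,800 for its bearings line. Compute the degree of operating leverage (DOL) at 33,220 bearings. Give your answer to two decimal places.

1.57

Total contribution margin = 33,220 × $43.13 = $1,432,778.60.
Operating income = contribution − fixed costs = $1,432,778.60 − $522,800 = $909,978.60.
DOL = contribution ÷ EBIT = $1,432,778.60 ÷ $909,978.60 = 1.5745.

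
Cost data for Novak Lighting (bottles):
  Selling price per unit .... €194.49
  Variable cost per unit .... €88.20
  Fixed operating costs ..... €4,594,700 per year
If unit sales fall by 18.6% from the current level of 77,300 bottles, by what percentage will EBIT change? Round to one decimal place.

-42.2%

At 77,300 units, contribution = 77,300 × €106.29 = €8,216,217.00.
Subtracting fixed costs: EBIT = €8,216,217.00 − €4,594,700 = €3,621,517.00.
Degree of operating leverage = €8,216,217.00 / €3,621,517.00 = 2.2687.
%ΔEBIT = DOL × %ΔSales = 2.2687 × -18.6% = -42.2%.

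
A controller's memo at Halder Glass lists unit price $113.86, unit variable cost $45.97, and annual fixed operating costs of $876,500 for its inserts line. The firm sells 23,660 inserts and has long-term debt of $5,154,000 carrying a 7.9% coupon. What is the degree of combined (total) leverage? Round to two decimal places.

4.98

Contribution at this volume is 23,660 × $67.89 = $1,606,277.40.
Operating income = contribution − fixed costs = $1,606,277.40 − $876,500 = $729,777.40. Interest = $407,166.00, so EBIT − I = $322,611.40.
DCL = contribution ÷ (EBIT − I) = $1,606,277.40 ÷ $322,611.40 = 4.9790.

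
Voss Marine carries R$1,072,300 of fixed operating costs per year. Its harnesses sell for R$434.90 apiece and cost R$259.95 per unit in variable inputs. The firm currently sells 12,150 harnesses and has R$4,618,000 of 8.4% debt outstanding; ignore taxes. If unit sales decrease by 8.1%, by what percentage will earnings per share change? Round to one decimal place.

-25.9%

Total contribution margin = 12,150 × R$174.95 = R$2,125,642.50.
EBIT = R$2,125,642.50 − R$1,072,300 = R$1,053,342.50.
Interest = R$387,912.00, so EBIT − I = R$665,430.50.
DCL = total CM / (EBIT − I) = R$2,125,642.50 / R$665,430.50 = 3.1944.
%ΔEPS = DCL × %ΔSales = 3.1944 × -8.1% = -25.9%.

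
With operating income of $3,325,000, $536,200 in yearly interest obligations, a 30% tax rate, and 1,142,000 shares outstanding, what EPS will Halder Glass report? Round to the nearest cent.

$1.71

Pre-tax income = $3,325,000 − $536,200.00 = $2,788,800.00.
Net income = $2,788,800.00 × (1 − 0.30) = $1,952,160.00.
EPS = $1,952,160.00 ÷ 1,142,000 = $1.71.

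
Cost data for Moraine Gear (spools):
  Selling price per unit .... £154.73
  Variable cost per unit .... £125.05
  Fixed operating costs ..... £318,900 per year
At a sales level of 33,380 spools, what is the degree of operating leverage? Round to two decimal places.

At 33,380 units, contribution = 33,380 × £29.68 = £990,718.40.
Subtracting fixed costs: EBIT = £990,718.40 − £318,900 = £671,818.40.
Degree of operating leverage = £990,718.40 / £671,818.40 = 1.4747.

1.47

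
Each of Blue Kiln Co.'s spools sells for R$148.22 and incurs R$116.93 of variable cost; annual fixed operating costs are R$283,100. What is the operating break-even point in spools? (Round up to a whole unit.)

9,048 spools

Unit CM = price − variable cost = R$148.22 − R$116.93 = R$31.29.
Break-even Q = R$283,100 / R$31.29 = 9,047.62 → 9,048 spools.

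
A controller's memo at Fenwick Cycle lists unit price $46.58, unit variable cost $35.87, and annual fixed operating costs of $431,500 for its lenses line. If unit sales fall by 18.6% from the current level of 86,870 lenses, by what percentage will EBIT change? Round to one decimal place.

-34.7%

At 86,870 units, contribution = 86,870 × $10.71 = $930,377.70.
Subtracting fixed costs: EBIT = $930,377.70 − $431,500 = $498,877.70.
Degree of operating leverage = $930,377.70 / $498,877.70 = 1.8649.
%ΔEBIT = DOL × %ΔSales = 1.8649 × -18.6% = -34.7%.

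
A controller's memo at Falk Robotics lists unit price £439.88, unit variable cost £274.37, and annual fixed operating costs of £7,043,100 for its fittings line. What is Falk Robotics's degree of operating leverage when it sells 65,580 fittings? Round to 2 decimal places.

Total contribution margin = 65,580 × £165.51 = £10,854,145.80.
EBIT = £10,854,145.80 − £7,043,100 = £3,811,045.80.
DOL = contribution ÷ EBIT = £10,854,145.80 ÷ £3,811,045.80 = 2.8481.

2.85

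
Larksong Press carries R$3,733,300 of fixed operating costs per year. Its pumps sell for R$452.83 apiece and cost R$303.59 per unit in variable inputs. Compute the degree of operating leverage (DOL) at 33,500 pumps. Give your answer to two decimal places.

At 33,500 units, contribution = 33,500 × R$149.24 = R$4,999,540.00.
Subtracting fixed costs: EBIT = R$4,999,540.00 − R$3,733,300 = R$1,266,240.00.
Degree of operating leverage = R$4,999,540.00 / R$1,266,240.00 = 3.9483.

3.95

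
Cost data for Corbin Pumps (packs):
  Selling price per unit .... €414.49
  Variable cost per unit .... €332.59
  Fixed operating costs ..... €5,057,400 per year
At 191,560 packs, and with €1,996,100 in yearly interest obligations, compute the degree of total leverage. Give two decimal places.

1.82

Contribution at this volume is 191,560 × €81.90 = €15,688,764.00.
EBIT = €15,688,764.00 − €5,057,400 = €10,631,364.00. Interest = €1,996,100.00.
DOL = €15,688,764.00 ÷ €10,631,364.00 = 1.4757; DFL = €10,631,364.00 ÷ €8,635,264.00 = 1.2312.
DCL = DOL × DFL = 1.4757 × 1.2312 = 1.8169.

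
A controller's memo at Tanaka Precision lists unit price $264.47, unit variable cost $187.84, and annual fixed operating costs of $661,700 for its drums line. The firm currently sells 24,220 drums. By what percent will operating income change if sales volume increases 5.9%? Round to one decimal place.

Contribution at this volume is 24,220 × $76.63 = $1,855,978.60.
Operating income = contribution − fixed costs = $1,855,978.60 − $661,700 = $1,194,278.60.
DOL = contribution ÷ EBIT = $1,855,978.60 ÷ $1,194,278.60 = 1.5541.
%ΔEBIT = DOL × %ΔSales = 1.5541 × +5.9% = +9.2%.

+9.2%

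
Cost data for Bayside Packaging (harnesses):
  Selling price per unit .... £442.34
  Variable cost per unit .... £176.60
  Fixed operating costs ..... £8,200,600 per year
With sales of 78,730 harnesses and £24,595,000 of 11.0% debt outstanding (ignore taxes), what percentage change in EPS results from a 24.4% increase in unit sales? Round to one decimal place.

+51.0%

Contribution at this volume is 78,730 × £265.74 = £20,921,710.20.
Subtracting fixed costs: EBIT = £20,921,710.20 − £8,200,600 = £12,721,110.20.
After interest of £2,705,450.00, pre-tax earnings = £10,015,660.20.
DCL = total CM / (EBIT − I) = £20,921,710.20 / £10,015,660.20 = 2.0889.
EPS therefore changes by 2.0889 × (+24.4%) = +51.0%.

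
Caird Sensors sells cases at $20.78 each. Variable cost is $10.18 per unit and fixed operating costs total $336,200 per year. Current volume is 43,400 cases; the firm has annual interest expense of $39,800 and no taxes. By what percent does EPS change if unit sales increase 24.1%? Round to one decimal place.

Total contribution margin = 43,400 × $10.60 = $460,040.00.
EBIT = $460,040.00 − $336,200 = $123,840.00.
After interest of $39,800.00, pre-tax earnings = $84,040.00.
DCL = total CM / (EBIT − I) = $460,040.00 / $84,040.00 = 5.4741.
%ΔEPS = DCL × %ΔSales = 5.4741 × +24.1% = +131.9%.

+131.9%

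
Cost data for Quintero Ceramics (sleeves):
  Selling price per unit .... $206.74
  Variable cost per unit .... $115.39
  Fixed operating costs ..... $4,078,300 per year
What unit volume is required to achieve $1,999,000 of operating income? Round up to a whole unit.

66,528 sleeves

Each unit contributes $206.74 − $115.39 = $91.35.
Required volume = (fixed costs + target profit) ÷ CM = ($4,078,300 + $1,999,000) ÷ $91.35 = 66,527.64, so 66,528 sleeves.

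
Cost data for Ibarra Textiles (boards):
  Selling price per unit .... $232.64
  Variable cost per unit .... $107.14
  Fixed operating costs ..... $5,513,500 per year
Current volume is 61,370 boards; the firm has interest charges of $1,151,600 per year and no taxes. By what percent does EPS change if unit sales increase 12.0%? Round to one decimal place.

Total contribution margin = 61,370 × $125.50 = $7,701,935.00.
EBIT = $7,701,935.00 − $5,513,500 = $2,188,435.00.
After interest of $1,151,600.00, pre-tax earnings = $1,036,835.00.
DCL = total CM / (EBIT − I) = $7,701,935.00 / $1,036,835.00 = 7.4283.
EPS therefore changes by 7.4283 × (+12.0%) = +89.1%.

+89.1%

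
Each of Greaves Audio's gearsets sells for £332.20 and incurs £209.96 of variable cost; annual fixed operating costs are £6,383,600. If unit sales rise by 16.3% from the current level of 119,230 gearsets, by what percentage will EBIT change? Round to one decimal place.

At 119,230 units, contribution = 119,230 × £122.24 = £14,574,675.20.
Subtracting fixed costs: EBIT = £14,574,675.20 − £6,383,600 = £8,191,075.20.
So DOL = total CM / EBIT = £14,574,675.20 / £8,191,075.20 = 1.7793.
So EBIT moves 1.7793 × (+16.3%) = +29.0%.

+29.0%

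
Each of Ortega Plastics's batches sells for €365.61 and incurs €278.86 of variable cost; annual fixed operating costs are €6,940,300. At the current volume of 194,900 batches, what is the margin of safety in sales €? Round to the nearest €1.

Unit CM = price − variable cost = €365.61 − €278.86 = €86.75. Break-even units = €6,940,300 ÷ €86.75 = 80,003.46; break-even revenue = 80,003.46 × €365.61 = €29,250,064.36.
Actual sales revenue = 194,900 × €365.61 = €71,257,389.00.
Margin of safety = €71,257,389.00 − €29,250,064.36 = €42,007,325.

€42,007,325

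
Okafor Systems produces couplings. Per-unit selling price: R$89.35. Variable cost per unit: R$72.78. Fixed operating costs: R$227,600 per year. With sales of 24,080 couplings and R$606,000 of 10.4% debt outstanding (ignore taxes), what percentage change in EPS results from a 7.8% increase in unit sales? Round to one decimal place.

+28.7%

Total contribution margin = 24,080 × R$16.57 = R$399,005.60.
EBIT = R$399,005.60 − R$227,600 = R$171,405.60.
After interest of R$63,024.00, pre-tax earnings = R$108,381.60.
Degree of combined leverage = contribution ÷ (EBIT − I) = R$399,005.60 ÷ R$108,381.60 = 3.6815.
%ΔEPS = DCL × %ΔSales = 3.6815 × +7.8% = +28.7%.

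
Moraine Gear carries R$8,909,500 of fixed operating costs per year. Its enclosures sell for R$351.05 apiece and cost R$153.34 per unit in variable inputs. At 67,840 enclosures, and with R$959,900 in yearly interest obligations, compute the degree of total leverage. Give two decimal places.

At 67,840 units, contribution = 67,840 × R$197.71 = R$13,412,646.40.
Subtracting fixed costs: EBIT = R$13,412,646.40 − R$8,909,500 = R$4,503,146.40. Interest = R$959,900.00.
DOL = R$13,412,646.40 ÷ R$4,503,146.40 = 2.9785; DFL = R$4,503,146.40 ÷ R$3,543,246.40 = 1.2709.
Combined leverage = 2.9785 × 1.2709 = 3.7854.

3.79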